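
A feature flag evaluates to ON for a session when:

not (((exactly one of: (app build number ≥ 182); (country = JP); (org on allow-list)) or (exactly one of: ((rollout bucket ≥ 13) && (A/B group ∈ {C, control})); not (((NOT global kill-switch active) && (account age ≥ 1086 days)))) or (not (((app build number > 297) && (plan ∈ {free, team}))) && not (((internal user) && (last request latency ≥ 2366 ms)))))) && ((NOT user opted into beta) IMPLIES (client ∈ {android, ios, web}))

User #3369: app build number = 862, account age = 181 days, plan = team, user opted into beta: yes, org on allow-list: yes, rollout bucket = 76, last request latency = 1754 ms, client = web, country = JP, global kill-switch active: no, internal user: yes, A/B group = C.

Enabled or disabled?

Enabled

Atomic conditions:
  app build number ≥ 182: 862 ≥ 182 is true
  country = JP: JP == JP is true
  org on allow-list: yes → true
  rollout bucket ≥ 13: 76 ≥ 13 is true
  A/B group ∈ {C, control}: C is in the set → true
  NOT global kill-switch active: no → true
  account age ≥ 1086 days: 181 ≥ 1086 is false
  app build number > 297: 862 > 297 is true
  plan ∈ {free, team}: team is in the set → true
  internal user: yes → true
  last request latency ≥ 2366 ms: 1754 ≥ 2366 is false
  NOT user opted into beta: yes → false
  client ∈ {android, ios, web}: web is in the set → true
Combine:
[1.1.1] exactly-one(true, true, true) = false
[1.1.2.1] true AND true = true
[1.1.2.2.1] true AND false = false
[1.1.2.2] NOT false = true
[1.1.2] exactly-one(true, true) = false
[1.1.3.1.1] true AND true = true
[1.1.3.1] NOT true = false
[1.1.3.2.1] true AND false = false
[1.1.3.2] NOT false = true
[1.1.3] false AND true = false
[1.1] false OR false OR false = false
[1] NOT false = true
[2] false → true (antecedent false ⇒ implication holds) = true
[root] true AND true = true
Overall: true → enabled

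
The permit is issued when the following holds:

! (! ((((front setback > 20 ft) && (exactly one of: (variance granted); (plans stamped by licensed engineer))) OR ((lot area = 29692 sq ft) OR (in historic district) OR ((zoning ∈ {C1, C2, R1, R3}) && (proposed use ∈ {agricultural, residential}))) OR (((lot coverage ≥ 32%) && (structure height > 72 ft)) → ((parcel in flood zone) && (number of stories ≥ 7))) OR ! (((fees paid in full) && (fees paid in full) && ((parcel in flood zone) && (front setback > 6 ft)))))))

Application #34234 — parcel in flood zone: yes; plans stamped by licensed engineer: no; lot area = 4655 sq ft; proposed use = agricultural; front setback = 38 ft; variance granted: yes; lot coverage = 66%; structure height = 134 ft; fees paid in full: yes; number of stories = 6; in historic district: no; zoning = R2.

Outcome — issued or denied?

Issued

Atomic conditions:
  front setback > 20 ft: 38 > 20 is true
  variance granted: yes → true
  plans stamped by licensed engineer: no → false
  lot area = 29692 sq ft: 4655 == 29692 is false
  in historic district: no → false
  zoning ∈ {C1, C2, R1, R3}: R2 is not in the set → false
  proposed use ∈ {agricultural, residential}: agricultural is in the set → true
  lot coverage ≥ 32%: 66 ≥ 32 is true
  structure height > 72 ft: 134 > 72 is true
  parcel in flood zone: yes → true
  number of stories ≥ 7: 6 ≥ 7 is false
  fees paid in full: yes → true
  front setback > 6 ft: 38 > 6 is true
Combine:
[1.1.1.2] exactly-one(true, false) = true
[1.1.1] true AND true = true
[1.1.2.3] false AND true = false
[1.1.2] false OR false OR false = false
[1.1.3.1] true AND true = true
[1.1.3.2] true AND false = false
[1.1.3] true → false = false
[1.1.4.1.3] true AND true = true
[1.1.4.1] true AND true AND true = true
[1.1.4] NOT true = false
[1.1] true OR false OR false OR false = true
[1] NOT true = false
[root] NOT false = true
Overall: true → issued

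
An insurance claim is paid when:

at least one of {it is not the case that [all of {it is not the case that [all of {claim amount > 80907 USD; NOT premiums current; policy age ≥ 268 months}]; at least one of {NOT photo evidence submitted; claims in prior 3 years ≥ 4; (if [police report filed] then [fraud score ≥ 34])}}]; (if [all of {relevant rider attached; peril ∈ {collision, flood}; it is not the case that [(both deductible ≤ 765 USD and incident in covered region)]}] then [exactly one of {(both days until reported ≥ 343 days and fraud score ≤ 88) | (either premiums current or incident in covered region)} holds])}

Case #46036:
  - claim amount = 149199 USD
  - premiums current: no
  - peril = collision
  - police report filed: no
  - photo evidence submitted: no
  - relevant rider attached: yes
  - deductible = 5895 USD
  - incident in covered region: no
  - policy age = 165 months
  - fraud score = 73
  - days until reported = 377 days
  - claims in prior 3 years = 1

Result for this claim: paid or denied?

Paid

Atomic conditions:
  claim amount > 80907 USD: 149199 > 80907 is true
  NOT premiums current: no → true
  policy age ≥ 268 months: 165 ≥ 268 is false
  NOT photo evidence submitted: no → true
  claims in prior 3 years ≥ 4: 1 ≥ 4 is false
  police report filed: no → false
  fraud score ≥ 34: 73 ≥ 34 is true
  relevant rider attached: yes → true
  peril ∈ {collision, flood}: collision is in the set → true
  deductible ≤ 765 USD: 5895 ≤ 765 is false
  incident in covered region: no → false
  days until reported ≥ 343 days: 377 ≥ 343 is true
  fraud score ≤ 88: 73 ≤ 88 is true
  premiums current: no → false
Combine:
[1.1.1.1] true AND true AND false = false
[1.1.1] NOT false = true
[1.1.2.3] false → true (antecedent false ⇒ implication holds) = true
[1.1.2] true OR false OR true = true
[1.1] true AND true = true
[1] NOT true = false
[2.1.3.1] false AND false = false
[2.1.3] NOT false = true
[2.1] true AND true AND true = true
[2.2.1] true AND true = true
[2.2.2] false OR false = false
[2.2] exactly-one(true, false) = true
[2] true → true = true
[root] false OR true = true
Overall: true → paid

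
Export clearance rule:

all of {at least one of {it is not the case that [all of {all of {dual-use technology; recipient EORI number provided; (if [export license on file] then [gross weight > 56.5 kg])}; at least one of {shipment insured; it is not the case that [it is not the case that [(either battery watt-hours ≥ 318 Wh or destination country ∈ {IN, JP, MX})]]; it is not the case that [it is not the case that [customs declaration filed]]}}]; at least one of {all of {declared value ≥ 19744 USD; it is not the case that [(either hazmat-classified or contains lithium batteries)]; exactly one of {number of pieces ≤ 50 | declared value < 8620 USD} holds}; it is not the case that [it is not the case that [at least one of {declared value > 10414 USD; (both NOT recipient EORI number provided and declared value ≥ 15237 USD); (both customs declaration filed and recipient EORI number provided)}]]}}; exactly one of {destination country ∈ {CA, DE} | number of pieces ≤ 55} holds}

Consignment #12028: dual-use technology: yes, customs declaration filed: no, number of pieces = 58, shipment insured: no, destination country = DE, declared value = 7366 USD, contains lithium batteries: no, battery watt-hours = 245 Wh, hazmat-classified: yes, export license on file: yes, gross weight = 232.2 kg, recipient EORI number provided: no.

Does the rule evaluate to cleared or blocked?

Atomic conditions:
  dual-use technology: yes → true
  recipient EORI number provided: no → false
  export license on file: yes → true
  gross weight > 56.5 kg: 232.2 > 56.5 is true
  shipment insured: no → false
  battery watt-hours ≥ 318 Wh: 245 ≥ 318 is false
  destination country ∈ {IN, JP, MX}: DE is not in the set → false
  customs declaration filed: no → false
  declared value ≥ 19744 USD: 7366 ≥ 19744 is false
  hazmat-classified: yes → true
  contains lithium batteries: no → false
  number of pieces ≤ 50: 58 ≤ 50 is false
  declared value < 8620 USD: 7366 < 8620 is true
  declared value > 10414 USD: 7366 > 10414 is false
  NOT recipient EORI number provided: no → true
  declared value ≥ 15237 USD: 7366 ≥ 15237 is false
  destination country ∈ {CA, DE}: DE is in the set → true
  number of pieces ≤ 55: 58 ≤ 55 is false
Combine:
[1.1.1.1.3] true → true = true
[1.1.1.1] true AND false AND true = false
[1.1.1.2.2.1.1] false OR false = false
[1.1.1.2.2.1] NOT false = true
[1.1.1.2.2] NOT true = false
[1.1.1.2.3.1] NOT false = true
[1.1.1.2.3] NOT true = false
[1.1.1.2] false OR false OR false = false
[1.1.1] false AND false = false
[1.1] NOT false = true
[1.2.1.2.1] true OR false = true
[1.2.1.2] NOT true = false
[1.2.1.3] exactly-one(false, true) = true
[1.2.1] false AND false AND true = false
[1.2.2.1.1.2] true AND false = false
[1.2.2.1.1.3] false AND false = false
[1.2.2.1.1] false OR false OR false = false
[1.2.2.1] NOT false = true
[1.2.2] NOT true = false
[1.2] false OR false = false
[1] true OR false = true
[2] exactly-one(true, false) = true
[root] true AND true = true
Overall: true → cleared

Cleared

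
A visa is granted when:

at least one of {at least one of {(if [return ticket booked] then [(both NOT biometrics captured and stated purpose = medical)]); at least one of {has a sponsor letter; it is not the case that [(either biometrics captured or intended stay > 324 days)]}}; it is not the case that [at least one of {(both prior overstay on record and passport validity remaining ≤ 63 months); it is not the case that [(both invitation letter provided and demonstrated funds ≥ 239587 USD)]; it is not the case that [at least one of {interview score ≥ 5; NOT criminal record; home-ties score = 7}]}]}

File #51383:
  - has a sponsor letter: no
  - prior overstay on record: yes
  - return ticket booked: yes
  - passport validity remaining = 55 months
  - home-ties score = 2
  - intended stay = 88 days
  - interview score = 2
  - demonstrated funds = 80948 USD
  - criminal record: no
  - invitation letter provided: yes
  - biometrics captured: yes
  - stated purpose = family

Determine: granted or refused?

Atomic conditions:
  return ticket booked: yes → true
  NOT biometrics captured: yes → false
  stated purpose = medical: family == medical is false
  has a sponsor letter: no → false
  biometrics captured: yes → true
  intended stay > 324 days: 88 > 324 is false
  prior overstay on record: yes → true
  passport validity remaining ≤ 63 months: 55 ≤ 63 is true
  invitation letter provided: yes → true
  demonstrated funds ≥ 239587 USD: 80948 ≥ 239587 is false
  interview score ≥ 5: 2 ≥ 5 is false
  NOT criminal record: no → true
  home-ties score = 7: 2 == 7 is false
Combine:
[1.1.2] false AND false = false
[1.1] true → false = false
[1.2.2.1] true OR false = true
[1.2.2] NOT true = false
[1.2] false OR false = false
[1] false OR false = false
[2.1.1] true AND true = true
[2.1.2.1] true AND false = false
[2.1.2] NOT false = true
[2.1.3.1] false OR true OR false = true
[2.1.3] NOT true = false
[2.1] true OR true OR false = true
[2] NOT true = false
[root] false OR false = false
Overall: false → refused

Refused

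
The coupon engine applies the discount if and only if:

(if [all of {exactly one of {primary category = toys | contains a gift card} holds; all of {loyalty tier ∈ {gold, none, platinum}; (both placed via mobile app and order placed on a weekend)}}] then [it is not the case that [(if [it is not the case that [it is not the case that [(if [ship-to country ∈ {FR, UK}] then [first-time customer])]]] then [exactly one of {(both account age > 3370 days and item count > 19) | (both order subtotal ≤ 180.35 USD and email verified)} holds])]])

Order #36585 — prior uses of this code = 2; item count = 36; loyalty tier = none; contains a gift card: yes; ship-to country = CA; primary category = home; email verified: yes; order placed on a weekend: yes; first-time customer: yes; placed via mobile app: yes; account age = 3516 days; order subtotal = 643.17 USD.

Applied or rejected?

Atomic conditions:
  primary category = toys: home == toys is false
  contains a gift card: yes → true
  loyalty tier ∈ {gold, none, platinum}: none is in the set → true
  placed via mobile app: yes → true
  order placed on a weekend: yes → true
  ship-to country ∈ {FR, UK}: CA is not in the set → false
  first-time customer: yes → true
  account age > 3370 days: 3516 > 3370 is true
  item count > 19: 36 > 19 is true
  order subtotal ≤ 180.35 USD: 643.17 ≤ 180.35 is false
  email verified: yes → true
Combine:
[1.1] exactly-one(false, true) = true
[1.2.2] true AND true = true
[1.2] true AND true = true
[1] true AND true = true
[2.1.1.1.1] false → true (antecedent false ⇒ implication holds) = true
[2.1.1.1] NOT true = false
[2.1.1] NOT false = true
[2.1.2.1] true AND true = true
[2.1.2.2] false AND true = false
[2.1.2] exactly-one(true, false) = true
[2.1] true → true = true
[2] NOT true = false
[root] true → false = false
Overall: false → rejected

Rejected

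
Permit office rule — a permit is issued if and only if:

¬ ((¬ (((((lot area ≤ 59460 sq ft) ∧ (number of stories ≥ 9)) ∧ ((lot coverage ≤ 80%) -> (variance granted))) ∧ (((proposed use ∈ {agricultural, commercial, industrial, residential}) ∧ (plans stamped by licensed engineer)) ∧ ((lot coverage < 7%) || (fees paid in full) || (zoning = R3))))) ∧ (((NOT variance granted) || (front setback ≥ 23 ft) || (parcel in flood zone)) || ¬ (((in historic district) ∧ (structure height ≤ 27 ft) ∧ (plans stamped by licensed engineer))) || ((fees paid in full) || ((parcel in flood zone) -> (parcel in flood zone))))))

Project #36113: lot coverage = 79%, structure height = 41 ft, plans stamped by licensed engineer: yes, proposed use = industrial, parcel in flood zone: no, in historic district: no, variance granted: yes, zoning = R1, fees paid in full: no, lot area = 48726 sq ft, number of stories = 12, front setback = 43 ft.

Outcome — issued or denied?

Atomic conditions:
  lot area ≤ 59460 sq ft: 48726 ≤ 59460 is true
  number of stories ≥ 9: 12 ≥ 9 is true
  lot coverage ≤ 80%: 79 ≤ 80 is true
  variance granted: yes → true
  proposed use ∈ {agricultural, commercial, industrial, residential}: industrial is in the set → true
  plans stamped by licensed engineer: yes → true
  lot coverage < 7%: 79 < 7 is false
  fees paid in full: no → false
  zoning = R3: R1 == R3 is false
  NOT variance granted: yes → false
  front setback ≥ 23 ft: 43 ≥ 23 is true
  parcel in flood zone: no → false
  in historic district: no → false
  structure height ≤ 27 ft: 41 ≤ 27 is false
Combine:
[1.1.1.1.1] true AND true = true
[1.1.1.1.2] true → true = true
[1.1.1.1] true AND true = true
[1.1.1.2.1] true AND true = true
[1.1.1.2.2] false OR false OR false = false
[1.1.1.2] true AND false = false
[1.1.1] true AND false = false
[1.1] NOT false = true
[1.2.1] false OR true OR false = true
[1.2.2.1] false AND false AND true = false
[1.2.2] NOT false = true
[1.2.3.2] false → false (antecedent false ⇒ implication holds) = true
[1.2.3] false OR true = true
[1.2] true OR true OR true = true
[1] true AND true = true
[root] NOT true = false
Overall: false → denied

Denied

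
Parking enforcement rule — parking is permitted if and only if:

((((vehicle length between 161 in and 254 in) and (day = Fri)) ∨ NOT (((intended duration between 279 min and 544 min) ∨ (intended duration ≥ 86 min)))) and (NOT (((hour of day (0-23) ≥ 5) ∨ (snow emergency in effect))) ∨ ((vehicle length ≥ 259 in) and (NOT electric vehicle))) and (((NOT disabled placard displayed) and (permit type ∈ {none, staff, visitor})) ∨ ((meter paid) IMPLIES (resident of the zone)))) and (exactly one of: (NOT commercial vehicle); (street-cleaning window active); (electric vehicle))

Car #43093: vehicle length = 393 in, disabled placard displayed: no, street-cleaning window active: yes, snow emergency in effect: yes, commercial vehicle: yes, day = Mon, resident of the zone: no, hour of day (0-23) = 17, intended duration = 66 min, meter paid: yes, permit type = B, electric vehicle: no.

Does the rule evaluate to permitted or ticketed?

Atomic conditions:
  vehicle length between 161 in and 254 in: 393 in [161, 254] is false
  day = Fri: Mon == Fri is false
  intended duration between 279 min and 544 min: 66 in [279, 544] is false
  intended duration ≥ 86 min: 66 ≥ 86 is false
  hour of day (0-23) ≥ 5: 17 ≥ 5 is true
  snow emergency in effect: yes → true
  vehicle length ≥ 259 in: 393 ≥ 259 is true
  NOT electric vehicle: no → true
  NOT disabled placard displayed: no → true
  permit type ∈ {none, staff, visitor}: B is not in the set → false
  meter paid: yes → true
  resident of the zone: no → false
  NOT commercial vehicle: yes → false
  street-cleaning window active: yes → true
  electric vehicle: no → false
Combine:
[1.1.1] false AND false = false
[1.1.2.1] false OR false = false
[1.1.2] NOT false = true
[1.1] false OR true = true
[1.2.1.1] true OR true = true
[1.2.1] NOT true = false
[1.2.2] true AND true = true
[1.2] false OR true = true
[1.3.1] true AND false = false
[1.3.2] true → false = false
[1.3] false OR false = false
[1] true AND true AND false = false
[2] exactly-one(false, true, false) = true
[root] false AND true = false
Overall: false → ticketed

Ticketed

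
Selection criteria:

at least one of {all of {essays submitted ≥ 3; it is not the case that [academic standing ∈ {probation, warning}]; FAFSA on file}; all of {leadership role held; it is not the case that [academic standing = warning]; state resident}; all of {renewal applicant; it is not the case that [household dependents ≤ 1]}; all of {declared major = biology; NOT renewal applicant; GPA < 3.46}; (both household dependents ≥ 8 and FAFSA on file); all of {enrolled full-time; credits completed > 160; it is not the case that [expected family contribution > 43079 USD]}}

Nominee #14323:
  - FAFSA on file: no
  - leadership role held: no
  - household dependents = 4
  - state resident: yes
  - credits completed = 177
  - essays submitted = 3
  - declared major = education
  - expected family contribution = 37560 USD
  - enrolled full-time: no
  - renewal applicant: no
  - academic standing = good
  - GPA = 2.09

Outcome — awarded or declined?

Atomic conditions:
  essays submitted ≥ 3: 3 ≥ 3 is true
  academic standing ∈ {probation, warning}: good is not in the set → false
  FAFSA on file: no → false
  leadership role held: no → false
  academic standing = warning: good == warning is false
  state resident: yes → true
  renewal applicant: no → false
  household dependents ≤ 1: 4 ≤ 1 is false
  declared major = biology: education == biology is false
  NOT renewal applicant: no → true
  GPA < 3.46: 2.09 < 3.46 is true
  household dependents ≥ 8: 4 ≥ 8 is false
  enrolled full-time: no → false
  credits completed > 160: 177 > 160 is true
  expected family contribution > 43079 USD: 37560 > 43079 is false
Combine:
[1.2] NOT false = true
[1] true AND true AND false = false
[2.2] NOT false = true
[2] false AND true AND true = false
[3.2] NOT false = true
[3] false AND true = false
[4] false AND true AND true = false
[5] false AND false = false
[6.3] NOT false = true
[6] false AND true AND true = false
[root] false OR false OR false OR false OR false OR false = false
Overall: false → declined

Declined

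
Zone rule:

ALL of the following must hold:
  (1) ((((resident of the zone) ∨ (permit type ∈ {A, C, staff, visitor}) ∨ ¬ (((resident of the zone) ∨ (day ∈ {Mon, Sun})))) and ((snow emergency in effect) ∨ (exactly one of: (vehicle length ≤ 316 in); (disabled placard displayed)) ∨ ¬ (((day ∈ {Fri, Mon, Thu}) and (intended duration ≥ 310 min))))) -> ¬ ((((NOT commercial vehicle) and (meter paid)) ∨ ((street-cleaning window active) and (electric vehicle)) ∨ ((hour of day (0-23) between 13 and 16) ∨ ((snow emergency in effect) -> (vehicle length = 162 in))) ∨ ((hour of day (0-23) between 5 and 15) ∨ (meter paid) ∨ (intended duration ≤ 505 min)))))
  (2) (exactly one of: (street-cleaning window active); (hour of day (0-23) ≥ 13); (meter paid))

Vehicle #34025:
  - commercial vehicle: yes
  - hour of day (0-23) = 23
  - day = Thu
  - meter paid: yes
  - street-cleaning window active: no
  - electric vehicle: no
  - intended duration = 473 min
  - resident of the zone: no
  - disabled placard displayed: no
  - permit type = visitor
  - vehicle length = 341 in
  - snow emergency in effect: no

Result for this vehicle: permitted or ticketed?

Atomic conditions:
  resident of the zone: no → false
  permit type ∈ {A, C, staff, visitor}: visitor is in the set → true
  day ∈ {Mon, Sun}: Thu is not in the set → false
  snow emergency in effect: no → false
  vehicle length ≤ 316 in: 341 ≤ 316 is false
  disabled placard displayed: no → false
  day ∈ {Fri, Mon, Thu}: Thu is in the set → true
  intended duration ≥ 310 min: 473 ≥ 310 is true
  NOT commercial vehicle: yes → false
  meter paid: yes → true
  street-cleaning window active: no → false
  electric vehicle: no → false
  hour of day (0-23) between 13 and 16: 23 in [13, 16] is false
  vehicle length = 162 in: 341 == 162 is false
  hour of day (0-23) between 5 and 15: 23 in [5, 15] is false
  intended duration ≤ 505 min: 473 ≤ 505 is true
  hour of day (0-23) ≥ 13: 23 ≥ 13 is true
Combine:
[1.1.1.3.1] false OR false = false
[1.1.1.3] NOT false = true
[1.1.1] false OR true OR true = true
[1.1.2.2] exactly-one(false, false) = false
[1.1.2.3.1] true AND true = true
[1.1.2.3] NOT true = false
[1.1.2] false OR false OR false = false
[1.1] true AND false = false
[1.2.1.1] false AND true = false
[1.2.1.2] false AND false = false
[1.2.1.3.2] false → false (antecedent false ⇒ implication holds) = true
[1.2.1.3] false OR true = true
[1.2.1.4] false OR true OR true = true
[1.2.1] false OR false OR true OR true = true
[1.2] NOT true = false
[1] false → false (antecedent false ⇒ implication holds) = true
[2] exactly-one(false, true, true) = false
[root] true AND false = false
Overall: false → ticketed

Ticketed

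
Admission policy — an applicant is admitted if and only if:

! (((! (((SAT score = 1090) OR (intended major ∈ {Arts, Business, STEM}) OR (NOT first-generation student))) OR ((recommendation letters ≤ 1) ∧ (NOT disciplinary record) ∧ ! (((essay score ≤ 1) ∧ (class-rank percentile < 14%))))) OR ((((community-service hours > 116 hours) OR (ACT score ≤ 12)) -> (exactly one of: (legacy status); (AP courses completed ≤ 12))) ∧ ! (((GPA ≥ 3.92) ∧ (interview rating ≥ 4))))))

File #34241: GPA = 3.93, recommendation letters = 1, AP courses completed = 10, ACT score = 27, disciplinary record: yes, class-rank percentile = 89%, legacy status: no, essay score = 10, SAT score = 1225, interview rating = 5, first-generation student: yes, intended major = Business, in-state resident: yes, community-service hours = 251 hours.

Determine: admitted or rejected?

Atomic conditions:
  SAT score = 1090: 1225 == 1090 is false
  intended major ∈ {Arts, Business, STEM}: Business is in the set → true
  NOT first-generation student: yes → false
  recommendation letters ≤ 1: 1 ≤ 1 is true
  NOT disciplinary record: yes → false
  essay score ≤ 1: 10 ≤ 1 is false
  class-rank percentile < 14%: 89 < 14 is false
  community-service hours > 116 hours: 251 > 116 is true
  ACT score ≤ 12: 27 ≤ 12 is false
  legacy status: no → false
  AP courses completed ≤ 12: 10 ≤ 12 is true
  GPA ≥ 3.92: 3.93 ≥ 3.92 is true
  interview rating ≥ 4: 5 ≥ 4 is true
Combine:
[1.1.1.1] false OR true OR false = true
[1.1.1] NOT true = false
[1.1.2.3.1] false AND false = false
[1.1.2.3] NOT false = true
[1.1.2] true AND false AND true = false
[1.1] false OR false = false
[1.2.1.1] true OR false = true
[1.2.1.2] exactly-one(false, true) = true
[1.2.1] true → true = true
[1.2.2.1] true AND true = true
[1.2.2] NOT true = false
[1.2] true AND false = false
[1] false OR false = false
[root] NOT false = true
Overall: true → admitted

Admitted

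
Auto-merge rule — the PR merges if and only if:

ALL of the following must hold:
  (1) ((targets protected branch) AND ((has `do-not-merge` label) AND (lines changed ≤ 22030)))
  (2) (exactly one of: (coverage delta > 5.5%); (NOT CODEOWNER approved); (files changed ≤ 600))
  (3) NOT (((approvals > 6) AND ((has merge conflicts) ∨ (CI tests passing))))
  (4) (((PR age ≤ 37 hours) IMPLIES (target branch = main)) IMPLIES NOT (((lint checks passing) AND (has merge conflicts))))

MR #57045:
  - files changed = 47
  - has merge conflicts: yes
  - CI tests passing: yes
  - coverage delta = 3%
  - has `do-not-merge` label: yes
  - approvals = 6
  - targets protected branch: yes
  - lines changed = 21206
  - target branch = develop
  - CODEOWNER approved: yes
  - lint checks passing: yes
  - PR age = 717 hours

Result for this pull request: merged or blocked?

Atomic conditions:
  targets protected branch: yes → true
  has `do-not-merge` label: yes → true
  lines changed ≤ 22030: 21206 ≤ 22030 is true
  coverage delta > 5.5%: 3 > 5.5 is false
  NOT CODEOWNER approved: yes → false
  files changed ≤ 600: 47 ≤ 600 is true
  approvals > 6: 6 > 6 is false
  has merge conflicts: yes → true
  CI tests passing: yes → true
  PR age ≤ 37 hours: 717 ≤ 37 is false
  target branch = main: develop == main is false
  lint checks passing: yes → true
Combine:
[1.2] true AND true = true
[1] true AND true = true
[2] exactly-one(false, false, true) = true
[3.1.2] true OR true = true
[3.1] false AND true = false
[3] NOT false = true
[4.1] false → false (antecedent false ⇒ implication holds) = true
[4.2.1] true AND true = true
[4.2] NOT true = false
[4] true → false = false
[root] true AND true AND true AND false = false
Overall: false → blocked

Blocked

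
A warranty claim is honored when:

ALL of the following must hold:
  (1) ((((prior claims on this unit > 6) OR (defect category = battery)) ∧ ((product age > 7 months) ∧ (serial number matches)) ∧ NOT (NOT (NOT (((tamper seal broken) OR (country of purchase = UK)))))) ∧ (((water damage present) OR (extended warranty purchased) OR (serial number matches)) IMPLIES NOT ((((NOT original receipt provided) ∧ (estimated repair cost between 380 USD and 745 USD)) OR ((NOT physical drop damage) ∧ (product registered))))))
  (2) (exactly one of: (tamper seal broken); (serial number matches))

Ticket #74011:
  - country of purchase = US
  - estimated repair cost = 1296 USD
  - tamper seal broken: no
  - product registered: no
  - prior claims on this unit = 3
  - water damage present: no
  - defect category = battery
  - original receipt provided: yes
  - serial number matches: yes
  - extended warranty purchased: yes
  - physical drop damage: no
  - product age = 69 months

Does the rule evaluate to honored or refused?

Honored

Atomic conditions:
  prior claims on this unit > 6: 3 > 6 is false
  defect category = battery: battery == battery is true
  product age > 7 months: 69 > 7 is true
  serial number matches: yes → true
  tamper seal broken: no → false
  country of purchase = UK: US == UK is false
  water damage present: no → false
  extended warranty purchased: yes → true
  NOT original receipt provided: yes → false
  estimated repair cost between 380 USD and 745 USD: 1296 in [380, 745] is false
  NOT physical drop damage: no → true
  product registered: no → false
Combine:
[1.1.1] false OR true = true
[1.1.2] true AND true = true
[1.1.3.1.1.1] false OR false = false
[1.1.3.1.1] NOT false = true
[1.1.3.1] NOT true = false
[1.1.3] NOT false = true
[1.1] true AND true AND true = true
[1.2.1] false OR true OR true = true
[1.2.2.1.1] false AND false = false
[1.2.2.1.2] true AND false = false
[1.2.2.1] false OR false = false
[1.2.2] NOT false = true
[1.2] true → true = true
[1] true AND true = true
[2] exactly-one(false, true) = true
[root] true AND true = true
Overall: true → honored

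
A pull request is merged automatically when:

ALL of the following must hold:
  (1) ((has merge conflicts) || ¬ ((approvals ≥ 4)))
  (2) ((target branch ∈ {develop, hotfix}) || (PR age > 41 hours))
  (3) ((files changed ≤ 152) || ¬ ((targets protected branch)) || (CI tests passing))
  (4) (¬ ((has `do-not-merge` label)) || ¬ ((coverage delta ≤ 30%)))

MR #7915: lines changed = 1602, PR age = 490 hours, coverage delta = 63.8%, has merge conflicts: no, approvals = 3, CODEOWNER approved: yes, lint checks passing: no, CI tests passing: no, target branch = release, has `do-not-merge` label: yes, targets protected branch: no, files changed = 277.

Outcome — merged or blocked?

Atomic conditions:
  has merge conflicts: no → false
  approvals ≥ 4: 3 ≥ 4 is false
  target branch ∈ {develop, hotfix}: release is not in the set → false
  PR age > 41 hours: 490 > 41 is true
  files changed ≤ 152: 277 ≤ 152 is false
  targets protected branch: no → false
  CI tests passing: no → false
  has `do-not-merge` label: yes → true
  coverage delta ≤ 30%: 63.8 ≤ 30 is false
Combine:
[1.2] NOT false = true
[1] false OR true = true
[2] false OR true = true
[3.2] NOT false = true
[3] false OR true OR false = true
[4.1] NOT true = false
[4.2] NOT false = true
[4] false OR true = true
[root] true AND true AND true AND true = true
Overall: true → merged

Merged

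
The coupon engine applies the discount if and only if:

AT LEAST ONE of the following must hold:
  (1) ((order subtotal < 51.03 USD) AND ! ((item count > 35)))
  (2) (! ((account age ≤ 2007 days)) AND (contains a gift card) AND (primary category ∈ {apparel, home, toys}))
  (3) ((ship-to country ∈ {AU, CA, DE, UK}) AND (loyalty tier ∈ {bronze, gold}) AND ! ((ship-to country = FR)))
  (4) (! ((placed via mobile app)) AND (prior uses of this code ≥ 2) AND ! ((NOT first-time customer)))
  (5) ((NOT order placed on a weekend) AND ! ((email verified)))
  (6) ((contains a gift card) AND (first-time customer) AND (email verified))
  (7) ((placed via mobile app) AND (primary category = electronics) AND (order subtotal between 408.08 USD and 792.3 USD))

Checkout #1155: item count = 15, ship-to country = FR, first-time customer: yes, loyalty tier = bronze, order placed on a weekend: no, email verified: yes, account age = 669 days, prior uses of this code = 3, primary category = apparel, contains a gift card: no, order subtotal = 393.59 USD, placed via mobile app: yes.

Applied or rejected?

Atomic conditions:
  order subtotal < 51.03 USD: 393.59 < 51.03 is false
  item count > 35: 15 > 35 is false
  account age ≤ 2007 days: 669 ≤ 2007 is true
  contains a gift card: no → false
  primary category ∈ {apparel, home, toys}: apparel is in the set → true
  ship-to country ∈ {AU, CA, DE, UK}: FR is not in the set → false
  loyalty tier ∈ {bronze, gold}: bronze is in the set → true
  ship-to country = FR: FR == FR is true
  placed via mobile app: yes → true
  prior uses of this code ≥ 2: 3 ≥ 2 is true
  NOT first-time customer: yes → false
  NOT order placed on a weekend: no → true
  email verified: yes → true
  first-time customer: yes → true
  primary category = electronics: apparel == electronics is false
  order subtotal between 408.08 USD and 792.3 USD: 393.59 in [408.08, 792.3] is false
Combine:
[1.2] NOT false = true
[1] false AND true = false
[2.1] NOT true = false
[2] false AND false AND true = false
[3.3] NOT true = false
[3] false AND true AND false = false
[4.1] NOT true = false
[4.3] NOT false = true
[4] false AND true AND true = false
[5.2] NOT true = false
[5] true AND false = false
[6] false AND true AND true = false
[7] true AND false AND false = false
[root] false OR false OR false OR false OR false OR false OR false = false
Overall: false → rejected

Rejected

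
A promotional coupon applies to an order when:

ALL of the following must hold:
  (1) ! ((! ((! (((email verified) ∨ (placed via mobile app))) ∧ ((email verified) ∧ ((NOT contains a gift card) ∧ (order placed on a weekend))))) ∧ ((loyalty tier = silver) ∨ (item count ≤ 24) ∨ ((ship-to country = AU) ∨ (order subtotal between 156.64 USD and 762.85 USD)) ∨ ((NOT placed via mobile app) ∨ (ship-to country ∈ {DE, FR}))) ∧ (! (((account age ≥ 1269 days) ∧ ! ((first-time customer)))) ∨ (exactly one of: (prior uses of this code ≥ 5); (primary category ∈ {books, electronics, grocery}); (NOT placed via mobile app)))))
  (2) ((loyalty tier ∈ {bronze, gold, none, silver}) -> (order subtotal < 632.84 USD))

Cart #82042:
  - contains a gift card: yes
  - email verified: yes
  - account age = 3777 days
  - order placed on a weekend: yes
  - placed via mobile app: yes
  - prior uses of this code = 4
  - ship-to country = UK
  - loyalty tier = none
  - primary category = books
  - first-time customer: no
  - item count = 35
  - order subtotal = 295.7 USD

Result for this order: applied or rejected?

Rejected

Atomic conditions:
  email verified: yes → true
  placed via mobile app: yes → true
  NOT contains a gift card: yes → false
  order placed on a weekend: yes → true
  loyalty tier = silver: none == silver is false
  item count ≤ 24: 35 ≤ 24 is false
  ship-to country = AU: UK == AU is false
  order subtotal between 156.64 USD and 762.85 USD: 295.7 in [156.64, 762.85] is true
  NOT placed via mobile app: yes → false
  ship-to country ∈ {DE, FR}: UK is not in the set → false
  account age ≥ 1269 days: 3777 ≥ 1269 is true
  first-time customer: no → false
  prior uses of this code ≥ 5: 4 ≥ 5 is false
  primary category ∈ {books, electronics, grocery}: books is in the set → true
  loyalty tier ∈ {bronze, gold, none, silver}: none is in the set → true
  order subtotal < 632.84 USD: 295.7 < 632.84 is true
Combine:
[1.1.1.1.1.1] true OR true = true
[1.1.1.1.1] NOT true = false
[1.1.1.1.2.2] false AND true = false
[1.1.1.1.2] true AND false = false
[1.1.1.1] false AND false = false
[1.1.1] NOT false = true
[1.1.2.3] false OR true = true
[1.1.2.4] false OR false = false
[1.1.2] false OR false OR true OR false = true
[1.1.3.1.1.2] NOT false = true
[1.1.3.1.1] true AND true = true
[1.1.3.1] NOT true = false
[1.1.3.2] exactly-one(false, true, false) = true
[1.1.3] false OR true = true
[1.1] true AND true AND true = true
[1] NOT true = false
[2] true → true = true
[root] false AND true = false
Overall: false → rejected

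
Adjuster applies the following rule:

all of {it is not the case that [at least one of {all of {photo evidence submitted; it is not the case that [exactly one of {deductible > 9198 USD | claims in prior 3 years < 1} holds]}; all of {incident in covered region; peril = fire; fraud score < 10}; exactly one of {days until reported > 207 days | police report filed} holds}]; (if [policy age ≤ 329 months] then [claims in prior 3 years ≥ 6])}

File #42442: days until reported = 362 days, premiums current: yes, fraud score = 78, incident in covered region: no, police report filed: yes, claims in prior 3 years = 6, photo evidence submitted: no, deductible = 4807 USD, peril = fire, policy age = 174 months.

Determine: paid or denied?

Paid

Atomic conditions:
  photo evidence submitted: no → false
  deductible > 9198 USD: 4807 > 9198 is false
  claims in prior 3 years < 1: 6 < 1 is false
  incident in covered region: no → false
  peril = fire: fire == fire is true
  fraud score < 10: 78 < 10 is false
  days until reported > 207 days: 362 > 207 is true
  police report filed: yes → true
  policy age ≤ 329 months: 174 ≤ 329 is true
  claims in prior 3 years ≥ 6: 6 ≥ 6 is true
Combine:
[1.1.1.2.1] exactly-one(false, false) = false
[1.1.1.2] NOT false = true
[1.1.1] false AND true = false
[1.1.2] false AND true AND false = false
[1.1.3] exactly-one(true, true) = false
[1.1] false OR false OR false = false
[1] NOT false = true
[2] true → true = true
[root] true AND true = true
Overall: true → paid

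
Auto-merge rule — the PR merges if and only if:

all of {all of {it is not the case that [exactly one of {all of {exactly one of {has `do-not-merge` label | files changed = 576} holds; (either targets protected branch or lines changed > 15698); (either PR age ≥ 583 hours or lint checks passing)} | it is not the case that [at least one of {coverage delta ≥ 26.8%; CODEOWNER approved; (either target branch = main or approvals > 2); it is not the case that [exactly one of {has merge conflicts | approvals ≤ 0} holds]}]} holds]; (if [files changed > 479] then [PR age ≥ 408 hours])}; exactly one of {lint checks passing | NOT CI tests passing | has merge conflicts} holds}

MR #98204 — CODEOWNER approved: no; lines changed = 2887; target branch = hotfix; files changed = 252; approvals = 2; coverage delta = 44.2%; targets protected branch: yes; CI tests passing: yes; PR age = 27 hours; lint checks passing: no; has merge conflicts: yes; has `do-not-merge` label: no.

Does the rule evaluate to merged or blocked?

Atomic conditions:
  has `do-not-merge` label: no → false
  files changed = 576: 252 == 576 is false
  targets protected branch: yes → true
  lines changed > 15698: 2887 > 15698 is false
  PR age ≥ 583 hours: 27 ≥ 583 is false
  lint checks passing: no → false
  coverage delta ≥ 26.8%: 44.2 ≥ 26.8 is true
  CODEOWNER approved: no → false
  target branch = main: hotfix == main is false
  approvals > 2: 2 > 2 is false
  has merge conflicts: yes → true
  approvals ≤ 0: 2 ≤ 0 is false
  files changed > 479: 252 > 479 is false
  PR age ≥ 408 hours: 27 ≥ 408 is false
  NOT CI tests passing: yes → false
Combine:
[1.1.1.1.1] exactly-one(false, false) = false
[1.1.1.1.2] true OR false = true
[1.1.1.1.3] false OR false = false
[1.1.1.1] false AND true AND false = false
[1.1.1.2.1.3] false OR false = false
[1.1.1.2.1.4.1] exactly-one(true, false) = true
[1.1.1.2.1.4] NOT true = false
[1.1.1.2.1] true OR false OR false OR false = true
[1.1.1.2] NOT true = false
[1.1.1] exactly-one(false, false) = false
[1.1] NOT false = true
[1.2] false → false (antecedent false ⇒ implication holds) = true
[1] true AND true = true
[2] exactly-one(false, false, true) = true
[root] true AND true = true
Overall: true → merged

Merged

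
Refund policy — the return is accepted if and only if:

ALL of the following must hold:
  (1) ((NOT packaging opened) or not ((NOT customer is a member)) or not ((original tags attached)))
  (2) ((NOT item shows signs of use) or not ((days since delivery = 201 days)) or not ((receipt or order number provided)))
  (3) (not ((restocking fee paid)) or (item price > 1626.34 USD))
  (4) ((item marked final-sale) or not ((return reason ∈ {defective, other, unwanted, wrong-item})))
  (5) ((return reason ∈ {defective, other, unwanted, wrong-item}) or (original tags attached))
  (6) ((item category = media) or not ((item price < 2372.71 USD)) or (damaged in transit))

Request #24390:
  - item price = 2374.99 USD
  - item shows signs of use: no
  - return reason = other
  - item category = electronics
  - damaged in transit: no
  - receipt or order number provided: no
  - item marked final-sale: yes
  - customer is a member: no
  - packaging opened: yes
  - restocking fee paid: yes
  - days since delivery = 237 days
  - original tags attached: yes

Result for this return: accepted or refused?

Atomic conditions:
  NOT packaging opened: yes → false
  NOT customer is a member: no → true
  original tags attached: yes → true
  NOT item shows signs of use: no → true
  days since delivery = 201 days: 237 == 201 is false
  receipt or order number provided: no → false
  restocking fee paid: yes → true
  item price > 1626.34 USD: 2374.99 > 1626.34 is true
  item marked final-sale: yes → true
  return reason ∈ {defective, other, unwanted, wrong-item}: other is in the set → true
  item category = media: electronics == media is false
  item price < 2372.71 USD: 2374.99 < 2372.71 is false
  damaged in transit: no → false
Combine:
[1.2] NOT true = false
[1.3] NOT true = false
[1] false OR false OR false = false
[2.2] NOT false = true
[2.3] NOT false = true
[2] true OR true OR true = true
[3.1] NOT true = false
[3] false OR true = true
[4.2] NOT true = false
[4] true OR false = true
[5] true OR true = true
[6.2] NOT false = true
[6] false OR true OR false = true
[root] false AND true AND true AND true AND true AND true = false
Overall: false → refused

Refused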